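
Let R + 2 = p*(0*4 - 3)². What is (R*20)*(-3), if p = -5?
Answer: 2820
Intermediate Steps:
R = -47 (R = -2 - 5*(0*4 - 3)² = -2 - 5*(0 - 3)² = -2 - 5*(-3)² = -2 - 5*9 = -2 - 45 = -47)
(R*20)*(-3) = -47*20*(-3) = -940*(-3) = 2820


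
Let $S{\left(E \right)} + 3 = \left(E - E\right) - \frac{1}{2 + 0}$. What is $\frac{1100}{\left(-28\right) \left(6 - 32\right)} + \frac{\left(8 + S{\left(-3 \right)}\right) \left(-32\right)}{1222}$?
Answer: $\frac{11917}{8554} \approx 1.3932$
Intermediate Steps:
$S{\left(E \right)} = - \frac{7}{2}$ ($S{\left(E \right)} = -3 + \left(\left(E - E\right) - \frac{1}{2 + 0}\right) = -3 + \left(0 - \frac{1}{2}\right) = -3 - \frac{1}{2} = - \frac{7}{2}$)
$\frac{1100}{\left(-28\right) \left(6 - 32\right)} + \frac{\left(8 + S{\left(-3 \right)}\right) \left(-32\right)}{1222} = \frac{1100}{\left(-28\right) \left(6 - 32\right)} + \frac{\left(8 - \frac{7}{2}\right) \left(-32\right)}{1222} = \frac{1100}{\left(-28\right) \left(-26\right)} + \frac{9}{2} \left(-32\right) \frac{1}{1222} = \frac{1100}{728} - \frac{72}{611} = 1100 \cdot \frac{1}{728} - \frac{72}{611} = \frac{275}{182} - \frac{72}{611} = \frac{11917}{8554}$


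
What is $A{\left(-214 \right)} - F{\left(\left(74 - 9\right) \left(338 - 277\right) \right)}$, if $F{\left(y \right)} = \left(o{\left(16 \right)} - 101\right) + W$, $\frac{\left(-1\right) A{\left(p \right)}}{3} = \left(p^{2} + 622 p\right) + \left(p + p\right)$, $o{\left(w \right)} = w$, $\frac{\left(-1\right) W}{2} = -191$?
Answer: $262923$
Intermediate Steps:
$W = 382$ ($W = \left(-2\right) \left(-191\right) = 382$)
$A{\left(p \right)} = - 1872 p - 3 p^{2}$ ($A{\left(p \right)} = - 3 \left(\left(p^{2} + 622 p\right) + \left(p + p\right)\right) = - 3 \left(\left(p^{2} + 622 p\right) + 2 p\right) = - 3 \left(p^{2} + 624 p\right) = - 1872 p - 3 p^{2}$)
$F{\left(y \right)} = 297$ ($F{\left(y \right)} = \left(16 - 101\right) + 382 = -85 + 382 = 297$)
$A{\left(-214 \right)} - F{\left(\left(74 - 9\right) \left(338 - 277\right) \right)} = \left(-3\right) \left(-214\right) \left(624 - 214\right) - 297 = \left(-3\right) \left(-214\right) 410 - 297 = 263220 - 297 = 262923$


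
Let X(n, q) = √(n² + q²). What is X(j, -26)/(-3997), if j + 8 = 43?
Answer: -√1901/3997 ≈ -0.010908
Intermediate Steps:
j = 35 (j = -8 + 43 = 35)
X(j, -26)/(-3997) = √(35² + (-26)²)/(-3997) = √(1225 + 676)*(-1/3997) = √1901*(-1/3997) = -√1901/3997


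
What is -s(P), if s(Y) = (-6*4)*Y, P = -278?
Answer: -6672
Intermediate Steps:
s(Y) = -24*Y
-s(P) = -(-24)*(-278) = -1*6672 = -6672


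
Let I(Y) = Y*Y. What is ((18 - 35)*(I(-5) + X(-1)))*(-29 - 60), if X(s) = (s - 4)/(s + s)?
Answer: 83215/2 ≈ 41608.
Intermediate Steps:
I(Y) = Y²
X(s) = (-4 + s)/(2*s) (X(s) = (-4 + s)/((2*s)) = (-4 + s)*(1/(2*s)) = (-4 + s)/(2*s))
((18 - 35)*(I(-5) + X(-1)))*(-29 - 60) = ((18 - 35)*((-5)² + (½)*(-4 - 1)/(-1)))*(-29 - 60) = -17*(25 + (½)*(-1)*(-5))*(-89) = -17*(25 + 5/2)*(-89) = -17*55/2*(-89) = -935/2*(-89) = 83215/2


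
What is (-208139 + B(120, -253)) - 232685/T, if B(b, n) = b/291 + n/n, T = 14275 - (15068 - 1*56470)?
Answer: -1124104787687/5400669 ≈ -2.0814e+5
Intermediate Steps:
T = 55677 (T = 14275 - (15068 - 56470) = 14275 - 1*(-41402) = 14275 + 41402 = 55677)
B(b, n) = 1 + b/291 (B(b, n) = b*(1/291) + 1 = b/291 + 1 = 1 + b/291)
(-208139 + B(120, -253)) - 232685/T = (-208139 + (1 + (1/291)*120)) - 232685/55677 = (-208139 + (1 + 40/97)) - 232685*1/55677 = (-208139 + 137/97) - 232685/55677 = -20189346/97 - 232685/55677 = -1124104787687/5400669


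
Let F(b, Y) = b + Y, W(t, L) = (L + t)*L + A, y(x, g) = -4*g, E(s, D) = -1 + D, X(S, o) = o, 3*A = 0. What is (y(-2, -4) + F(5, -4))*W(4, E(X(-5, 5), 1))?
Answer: 0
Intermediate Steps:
A = 0 (A = (⅓)*0 = 0)
W(t, L) = L*(L + t) (W(t, L) = (L + t)*L + 0 = L*(L + t) + 0 = L*(L + t))
F(b, Y) = Y + b
(y(-2, -4) + F(5, -4))*W(4, E(X(-5, 5), 1)) = (-4*(-4) + (-4 + 5))*((-1 + 1)*((-1 + 1) + 4)) = (16 + 1)*(0*(0 + 4)) = 17*(0*4) = 17*0 = 0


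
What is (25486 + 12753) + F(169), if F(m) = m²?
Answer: 66800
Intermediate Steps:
(25486 + 12753) + F(169) = (25486 + 12753) + 169² = 38239 + 28561 = 66800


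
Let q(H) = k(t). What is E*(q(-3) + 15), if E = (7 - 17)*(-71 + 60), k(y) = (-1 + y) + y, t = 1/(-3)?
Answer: 4400/3 ≈ 1466.7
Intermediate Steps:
t = -⅓ ≈ -0.33333
k(y) = -1 + 2*y
q(H) = -5/3 (q(H) = -1 + 2*(-⅓) = -1 - ⅔ = -5/3)
E = 110 (E = -10*(-11) = 110)
E*(q(-3) + 15) = 110*(-5/3 + 15) = 110*(40/3) = 4400/3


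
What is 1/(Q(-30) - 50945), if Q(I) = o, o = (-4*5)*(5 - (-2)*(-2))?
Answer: -1/50965 ≈ -1.9621e-5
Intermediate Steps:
o = -20 (o = -20*(5 - 1*4) = -20*(5 - 4) = -20*1 = -20)
Q(I) = -20
1/(Q(-30) - 50945) = 1/(-20 - 50945) = 1/(-50965) = -1/50965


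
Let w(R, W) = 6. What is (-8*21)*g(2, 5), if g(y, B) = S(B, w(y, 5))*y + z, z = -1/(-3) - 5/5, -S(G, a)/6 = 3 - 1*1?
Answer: 4144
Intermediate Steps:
S(G, a) = -12 (S(G, a) = -6*(3 - 1*1) = -6*(3 - 1) = -6*2 = -12)
z = -2/3 (z = -1*(-1/3) - 5*1/5 = 1/3 - 1 = -2/3 ≈ -0.66667)
g(y, B) = -2/3 - 12*y (g(y, B) = -12*y - 2/3 = -2/3 - 12*y)
(-8*21)*g(2, 5) = (-8*21)*(-2/3 - 12*2) = -168*(-2/3 - 24) = -168*(-74/3) = 4144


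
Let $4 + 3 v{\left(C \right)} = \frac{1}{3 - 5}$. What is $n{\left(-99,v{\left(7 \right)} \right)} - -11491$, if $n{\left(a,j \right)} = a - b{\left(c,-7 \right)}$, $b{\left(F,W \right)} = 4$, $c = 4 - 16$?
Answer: $11388$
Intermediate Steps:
$c = -12$ ($c = 4 - 16 = -12$)
$v{\left(C \right)} = - \frac{3}{2}$ ($v{\left(C \right)} = - \frac{4}{3} + \frac{1}{3 \left(3 - 5\right)} = - \frac{4}{3} + \frac{1}{3 \left(-2\right)} = - \frac{4}{3} + \frac{1}{3} \left(- \frac{1}{2}\right) = - \frac{4}{3} - \frac{1}{6} = - \frac{3}{2}$)
$n{\left(a,j \right)} = -4 + a$ ($n{\left(a,j \right)} = a - 4 = -4 + a$)
$n{\left(-99,v{\left(7 \right)} \right)} - -11491 = \left(-4 - 99\right) - -11491 = -103 + 11491 = 11388$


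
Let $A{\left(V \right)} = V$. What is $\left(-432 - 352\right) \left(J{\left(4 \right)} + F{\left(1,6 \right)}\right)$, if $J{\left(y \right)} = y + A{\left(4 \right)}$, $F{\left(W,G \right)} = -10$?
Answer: $1568$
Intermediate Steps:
$J{\left(y \right)} = 4 + y$ ($J{\left(y \right)} = y + 4 = 4 + y$)
$\left(-432 - 352\right) \left(J{\left(4 \right)} + F{\left(1,6 \right)}\right) = \left(-432 - 352\right) \left(\left(4 + 4\right) - 10\right) = - 784 \left(8 - 10\right) = \left(-784\right) \left(-2\right) = 1568$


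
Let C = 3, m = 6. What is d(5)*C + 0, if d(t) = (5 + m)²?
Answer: 363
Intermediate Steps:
d(t) = 121 (d(t) = (5 + 6)² = 11² = 121)
d(5)*C + 0 = 121*3 + 0 = 363 + 0 = 363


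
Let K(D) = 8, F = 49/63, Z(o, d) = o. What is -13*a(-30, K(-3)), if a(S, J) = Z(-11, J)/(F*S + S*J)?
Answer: -429/790 ≈ -0.54304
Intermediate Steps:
F = 7/9 (F = 49*(1/63) = 7/9 ≈ 0.77778)
a(S, J) = -11/(7*S/9 + J*S) (a(S, J) = -11/(7*S/9 + S*J) = -11/(7*S/9 + J*S))
-13*a(-30, K(-3)) = -(-1287)/((-30)*(7 + 9*8)) = -(-1287)*(-1)/(30*(7 + 72)) = -(-1287)*(-1)/(30*79) = -13*33/790 = -429/790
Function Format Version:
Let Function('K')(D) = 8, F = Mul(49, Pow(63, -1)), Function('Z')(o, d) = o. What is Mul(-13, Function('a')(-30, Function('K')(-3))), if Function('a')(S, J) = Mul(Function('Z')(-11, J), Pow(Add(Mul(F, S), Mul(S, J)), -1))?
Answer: Rational(-429, 790) ≈ -0.54304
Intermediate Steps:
F = Rational(7, 9) (F = Mul(49, Rational(1, 63)) = Rational(7, 9) ≈ 0.77778)
Function('a')(S, J) = Mul(-11, Pow(Add(Mul(Rational(7, 9), S), Mul(J, S)), -1)) (Function('a')(S, J) = Mul(-11, Pow(Add(Mul(Rational(7, 9), S), Mul(S, J)), -1)) = Mul(-11, Pow(Add(Mul(Rational(7, 9), S), Mul(J, S)), -1)))
Mul(-13, Function('a')(-30, Function('K')(-3))) = Mul(-13, Mul(-99, Pow(-30, -1), Pow(Add(7, Mul(9, 8)), -1))) = Mul(-13, Mul(-99, Rational(-1, 30), Pow(Add(7, 72), -1))) = Mul(-13, Mul(-99, Rational(-1, 30), Pow(79, -1))) = Mul(-13, Mul(-99, Rational(-1, 30), Rational(1, 79))) = Mul(-13, Rational(33, 790)) = Rational(-429, 790)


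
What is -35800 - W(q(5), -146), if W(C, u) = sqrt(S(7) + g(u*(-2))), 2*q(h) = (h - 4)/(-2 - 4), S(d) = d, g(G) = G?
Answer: -35800 - sqrt(299) ≈ -35817.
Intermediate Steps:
q(h) = 1/3 - h/12 (q(h) = ((h - 4)/(-2 - 4))/2 = ((-4 + h)/(-6))/2 = ((-4 + h)*(-1/6))/2 = (2/3 - h/6)/2 = 1/3 - h/12)
W(C, u) = sqrt(7 - 2*u) (W(C, u) = sqrt(7 + u*(-2)) = sqrt(7 - 2*u))
-35800 - W(q(5), -146) = -35800 - sqrt(7 - 2*(-146)) = -35800 - sqrt(7 + 292) = -35800 - sqrt(299)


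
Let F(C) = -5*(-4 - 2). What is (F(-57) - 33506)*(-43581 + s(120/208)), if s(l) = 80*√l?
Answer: 1458917556 - 1339040*√390/13 ≈ 1.4569e+9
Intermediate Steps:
F(C) = 30 (F(C) = -5*(-6) = 30)
(F(-57) - 33506)*(-43581 + s(120/208)) = (30 - 33506)*(-43581 + 80*√(120/208)) = -33476*(-43581 + 80*√(120*(1/208))) = -33476*(-43581 + 80*√(15/26)) = -33476*(-43581 + 80*(√390/26)) = -33476*(-43581 + 40*√390/13) = 1458917556 - 1339040*√390/13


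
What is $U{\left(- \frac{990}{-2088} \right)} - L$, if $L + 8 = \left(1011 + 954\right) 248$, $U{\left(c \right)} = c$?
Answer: $- \frac{56528137}{116} \approx -4.8731 \cdot 10^{5}$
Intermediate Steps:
$L = 487312$ ($L = -8 + \left(1011 + 954\right) 248 = -8 + 1965 \cdot 248 = -8 + 487320 = 487312$)
$U{\left(- \frac{990}{-2088} \right)} - L = - \frac{990}{-2088} - 487312 = \left(-990\right) \left(- \frac{1}{2088}\right) - 487312 = \frac{55}{116} - 487312 = - \frac{56528137}{116}$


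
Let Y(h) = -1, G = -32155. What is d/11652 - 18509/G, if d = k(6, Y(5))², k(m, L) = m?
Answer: 18068704/31222505 ≈ 0.57871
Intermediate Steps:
d = 36 (d = 6² = 36)
d/11652 - 18509/G = 36/11652 - 18509/(-32155) = 36*(1/11652) - 18509*(-1/32155) = 3/971 + 18509/32155 = 18068704/31222505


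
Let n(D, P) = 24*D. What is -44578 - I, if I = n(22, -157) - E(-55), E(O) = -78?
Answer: -45184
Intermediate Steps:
I = 606 (I = 24*22 - 1*(-78) = 528 + 78 = 606)
-44578 - I = -44578 - 1*606 = -44578 - 606 = -45184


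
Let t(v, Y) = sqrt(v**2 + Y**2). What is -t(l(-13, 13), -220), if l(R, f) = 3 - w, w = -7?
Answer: -10*sqrt(485) ≈ -220.23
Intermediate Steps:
l(R, f) = 10 (l(R, f) = 3 - 1*(-7) = 3 + 7 = 10)
t(v, Y) = sqrt(Y**2 + v**2)
-t(l(-13, 13), -220) = -sqrt((-220)**2 + 10**2) = -sqrt(48400 + 100) = -sqrt(48500) = -10*sqrt(485)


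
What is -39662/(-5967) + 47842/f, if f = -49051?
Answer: 1659987548/292687317 ≈ 5.6715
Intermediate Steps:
-39662/(-5967) + 47842/f = -39662/(-5967) + 47842/(-49051) = -39662*(-1/5967) + 47842*(-1/49051) = 39662/5967 - 47842/49051 = 1659987548/292687317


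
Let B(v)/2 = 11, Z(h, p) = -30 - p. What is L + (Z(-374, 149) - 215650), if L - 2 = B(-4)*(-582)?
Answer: -228631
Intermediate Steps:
B(v) = 22 (B(v) = 2*11 = 22)
L = -12802 (L = 2 + 22*(-582) = 2 - 12804 = -12802)
L + (Z(-374, 149) - 215650) = -12802 + ((-30 - 1*149) - 215650) = -12802 + ((-30 - 149) - 215650) = -12802 + (-179 - 215650) = -12802 - 215829 = -228631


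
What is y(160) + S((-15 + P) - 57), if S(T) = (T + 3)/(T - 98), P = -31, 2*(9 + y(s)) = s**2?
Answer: 2571091/201 ≈ 12792.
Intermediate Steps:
y(s) = -9 + s**2/2
S(T) = (3 + T)/(-98 + T)
y(160) + S((-15 + P) - 57) = (-9 + (1/2)*160**2) + (3 + ((-15 - 31) - 57))/(-98 + ((-15 - 31) - 57)) = (-9 + (1/2)*25600) + (3 + (-46 - 57))/(-98 + (-46 - 57)) = (-9 + 12800) + (3 - 103)/(-98 - 103) = 12791 - 100/(-201) = 12791 - 1/201*(-100) = 12791 + 100/201 = 2571091/201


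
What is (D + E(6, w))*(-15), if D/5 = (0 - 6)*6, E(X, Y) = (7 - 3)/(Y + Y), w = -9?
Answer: 8110/3 ≈ 2703.3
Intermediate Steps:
E(X, Y) = 2/Y (E(X, Y) = 4/((2*Y)) = 4*(1/(2*Y)) = 2/Y)
D = -180 (D = 5*((0 - 6)*6) = 5*(-6*6) = 5*(-36) = -180)
(D + E(6, w))*(-15) = (-180 + 2/(-9))*(-15) = (-180 + 2*(-1/9))*(-15) = (-180 - 2/9)*(-15) = -1622/9*(-15) = 8110/3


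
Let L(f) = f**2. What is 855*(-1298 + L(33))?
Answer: -178695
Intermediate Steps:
855*(-1298 + L(33)) = 855*(-1298 + 33**2) = 855*(-1298 + 1089) = 855*(-209) = -178695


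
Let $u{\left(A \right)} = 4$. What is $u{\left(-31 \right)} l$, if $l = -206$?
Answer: $-824$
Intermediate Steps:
$u{\left(-31 \right)} l = 4 \left(-206\right) = -824$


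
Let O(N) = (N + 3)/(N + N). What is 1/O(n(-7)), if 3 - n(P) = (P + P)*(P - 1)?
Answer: 109/53 ≈ 2.0566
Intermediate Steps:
n(P) = 3 - 2*P*(-1 + P) (n(P) = 3 - (P + P)*(P - 1) = 3 - 2*P*(-1 + P))
O(N) = (3 + N)/(2*N) (O(N) = (3 + N)/((2*N)) = (3 + N)*(1/(2*N)) = (3 + N)/(2*N))
1/O(n(-7)) = 1/((3 + (3 - 2*(-7)² + 2*(-7)))/(2*(3 - 2*(-7)² + 2*(-7)))) = 1/((3 + (3 - 2*49 - 14))/(2*(3 - 2*49 - 14))) = 1/((3 + (3 - 98 - 14))/(2*(3 - 98 - 14))) = 1/((½)*(3 - 109)/(-109)) = 1/((½)*(-1/109)*(-106)) = 1/(53/109) = 109/53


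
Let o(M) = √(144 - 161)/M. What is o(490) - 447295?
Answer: -447295 + I*√17/490 ≈ -4.473e+5 + 0.0084145*I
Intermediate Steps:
o(M) = I*√17/M (o(M) = √(-17)/M = (I*√17)/M = I*√17/M)
o(490) - 447295 = I*√17/490 - 447295 = -447295 + I*√17/490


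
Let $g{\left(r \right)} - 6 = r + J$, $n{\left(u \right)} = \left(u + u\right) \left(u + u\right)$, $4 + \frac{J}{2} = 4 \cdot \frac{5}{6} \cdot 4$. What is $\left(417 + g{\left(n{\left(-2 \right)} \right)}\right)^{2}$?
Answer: $\frac{1885129}{9} \approx 2.0946 \cdot 10^{5}$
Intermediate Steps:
$J = \frac{56}{3}$ ($J = -8 + 2 \cdot 4 \cdot \frac{5}{6} \cdot 4 = -8 + 2 \cdot \frac{10}{3} \cdot 4 = -8 + 2 \cdot \frac{40}{3} = -8 + \frac{80}{3} = \frac{56}{3} \approx 18.667$)
$n{\left(u \right)} = 4 u^{2}$ ($n{\left(u \right)} = 2 u 2 u = 4 u^{2}$)
$g{\left(r \right)} = \frac{74}{3} + r$ ($g{\left(r \right)} = 6 + \left(r + \frac{56}{3}\right) = 6 + \left(\frac{56}{3} + r\right) = \frac{74}{3} + r$)
$\left(417 + g{\left(n{\left(-2 \right)} \right)}\right)^{2} = \left(417 + \left(\frac{74}{3} + 4 \left(-2\right)^{2}\right)\right)^{2} = \left(417 + \left(\frac{74}{3} + 4 \cdot 4\right)\right)^{2} = \left(417 + \left(\frac{74}{3} + 16\right)\right)^{2} = \left(417 + \frac{122}{3}\right)^{2} = \left(\frac{1373}{3}\right)^{2} = \frac{1885129}{9}$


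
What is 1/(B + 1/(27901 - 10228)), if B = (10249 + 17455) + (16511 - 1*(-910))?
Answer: 17673/797494126 ≈ 2.2161e-5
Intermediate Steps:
B = 45125 (B = 27704 + (16511 + 910) = 27704 + 17421 = 45125)
1/(B + 1/(27901 - 10228)) = 1/(45125 + 1/(27901 - 10228)) = 1/(45125 + 1/17673) = 1/(797494126/17673) = 17673/797494126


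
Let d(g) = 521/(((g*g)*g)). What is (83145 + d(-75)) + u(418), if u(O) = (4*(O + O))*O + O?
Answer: 624946640104/421875 ≈ 1.4814e+6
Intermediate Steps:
u(O) = O + 8*O² (u(O) = (4*(2*O))*O + O = (8*O)*O + O = 8*O² + O = O + 8*O²)
d(g) = 521/g³ (d(g) = 521/((g²*g)) = 521/(g³) = 521/g³)
(83145 + d(-75)) + u(418) = (83145 + 521/(-75)³) + 418*(1 + 8*418) = (83145 + 521*(-1/421875)) + 418*(1 + 3344) = (83145 - 521/421875) + 418*3345 = 35076796354/421875 + 1398210 = 624946640104/421875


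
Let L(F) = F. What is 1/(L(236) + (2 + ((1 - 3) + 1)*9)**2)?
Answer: 1/285 ≈ 0.0035088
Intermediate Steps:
1/(L(236) + (2 + ((1 - 3) + 1)*9)**2) = 1/(236 + (2 + ((1 - 3) + 1)*9)**2) = 1/(236 + (2 + (-2 + 1)*9)**2) = 1/(236 + (2 - 1*9)**2) = 1/(236 + (2 - 9)**2) = 1/(236 + (-7)**2) = 1/(236 + 49) = 1/285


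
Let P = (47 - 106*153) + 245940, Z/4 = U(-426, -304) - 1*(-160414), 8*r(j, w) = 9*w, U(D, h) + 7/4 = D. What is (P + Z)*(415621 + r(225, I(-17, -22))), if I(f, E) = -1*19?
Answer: 1445811249029/4 ≈ 3.6145e+11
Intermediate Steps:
U(D, h) = -7/4 + D
I(f, E) = -19
r(j, w) = 9*w/8 (r(j, w) = (9*w)/8 = 9*w/8)
Z = 639945 (Z = 4*((-7/4 - 426) - 1*(-160414)) = 4*(-1711/4 + 160414) = 4*(639945/4) = 639945)
P = 229769 (P = (47 - 16218) + 245940 = -16171 + 245940 = 229769)
(P + Z)*(415621 + r(225, I(-17, -22))) = (229769 + 639945)*(415621 + (9/8)*(-19)) = 869714*(415621 - 171/8) = 869714*(3324797/8) = 1445811249029/4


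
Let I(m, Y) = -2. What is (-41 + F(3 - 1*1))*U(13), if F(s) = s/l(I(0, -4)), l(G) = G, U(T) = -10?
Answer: 420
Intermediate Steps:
F(s) = -s/2 (F(s) = s/(-2) = s*(-½) = -s/2)
(-41 + F(3 - 1*1))*U(13) = (-41 - (3 - 1*1)/2)*(-10) = (-41 - (3 - 1)/2)*(-10) = (-41 - ½*2)*(-10) = (-41 - 1)*(-10) = -42*(-10) = 420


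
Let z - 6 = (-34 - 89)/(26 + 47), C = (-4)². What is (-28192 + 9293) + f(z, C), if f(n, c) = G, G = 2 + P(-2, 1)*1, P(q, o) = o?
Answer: -18896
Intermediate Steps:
C = 16
z = 315/73 (z = 6 + (-34 - 89)/(26 + 47) = 6 - 123/73 = 315/73 ≈ 4.3151)
G = 3 (G = 2 + 1*1 = 2 + 1 = 3)
f(n, c) = 3
(-28192 + 9293) + f(z, C) = (-28192 + 9293) + 3 = -18899 + 3 = -18896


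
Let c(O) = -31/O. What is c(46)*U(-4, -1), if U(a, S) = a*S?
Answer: -62/23 ≈ -2.6957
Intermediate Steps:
U(a, S) = S*a
c(46)*U(-4, -1) = (-31/46)*(-1*(-4)) = -31*1/46*4 = -31/46*4 = -62/23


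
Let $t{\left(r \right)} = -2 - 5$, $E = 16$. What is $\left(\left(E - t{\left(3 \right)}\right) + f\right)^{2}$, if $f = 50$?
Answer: $5329$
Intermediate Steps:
$t{\left(r \right)} = -7$ ($t{\left(r \right)} = -2 - 5 = -7$)
$\left(\left(E - t{\left(3 \right)}\right) + f\right)^{2} = \left(\left(16 - -7\right) + 50\right)^{2} = \left(\left(16 + 7\right) + 50\right)^{2} = \left(23 + 50\right)^{2} = 73^{2} = 5329$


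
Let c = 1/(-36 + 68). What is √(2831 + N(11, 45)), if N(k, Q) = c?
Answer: 73*√34/8 ≈ 53.207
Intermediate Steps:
c = 1/32 ≈ 0.031250
N(k, Q) = 1/32
√(2831 + N(11, 45)) = √(2831 + 1/32) = √(90593/32) = 73*√34/8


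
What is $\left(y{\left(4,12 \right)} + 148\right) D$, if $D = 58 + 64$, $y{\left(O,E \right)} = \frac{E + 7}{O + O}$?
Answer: $\frac{73383}{4} \approx 18346.0$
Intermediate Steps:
$y{\left(O,E \right)} = \frac{7 + E}{2 O}$
$D = 122$
$\left(y{\left(4,12 \right)} + 148\right) D = \left(\frac{7 + 12}{2 \cdot 4} + 148\right) 122 = \left(\frac{1}{2} \cdot \frac{1}{4} \cdot 19 + 148\right) 122 = \left(\frac{19}{8} + 148\right) 122 = \frac{1203}{8} \cdot 122 = \frac{73383}{4}$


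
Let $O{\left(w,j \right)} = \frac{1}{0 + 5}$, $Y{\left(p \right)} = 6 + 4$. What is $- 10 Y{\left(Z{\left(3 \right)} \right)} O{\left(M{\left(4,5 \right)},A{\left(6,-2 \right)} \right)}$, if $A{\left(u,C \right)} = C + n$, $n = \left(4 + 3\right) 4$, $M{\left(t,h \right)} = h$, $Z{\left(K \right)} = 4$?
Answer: $-20$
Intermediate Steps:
$Y{\left(p \right)} = 10$
$n = 28$ ($n = 7 \cdot 4 = 28$)
$A{\left(u,C \right)} = 28 + C$ ($A{\left(u,C \right)} = C + 28 = 28 + C$)
$O{\left(w,j \right)} = \frac{1}{5}$
$- 10 Y{\left(Z{\left(3 \right)} \right)} O{\left(M{\left(4,5 \right)},A{\left(6,-2 \right)} \right)} = \left(-10\right) 10 \cdot \frac{1}{5} = \left(-100\right) \frac{1}{5} = -20$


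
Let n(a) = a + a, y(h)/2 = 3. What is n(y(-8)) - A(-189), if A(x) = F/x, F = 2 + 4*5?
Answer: 2290/189 ≈ 12.116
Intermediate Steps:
F = 22 (F = 2 + 20 = 22)
y(h) = 6 (y(h) = 2*3 = 6)
A(x) = 22/x
n(a) = 2*a
n(y(-8)) - A(-189) = 2*6 - 22/(-189) = 12 - 22*(-1)/189 = 12 - 1*(-22/189) = 12 + 22/189 = 2290/189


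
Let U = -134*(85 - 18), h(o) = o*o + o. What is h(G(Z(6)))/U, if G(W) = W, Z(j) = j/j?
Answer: -1/4489 ≈ -0.00022277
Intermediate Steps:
Z(j) = 1
h(o) = o + o**2 (h(o) = o**2 + o = o + o**2)
U = -8978 (U = -134*67 = -8978)
h(G(Z(6)))/U = (1*(1 + 1))/(-8978) = (1*2)*(-1/8978) = 2*(-1/8978) = -1/4489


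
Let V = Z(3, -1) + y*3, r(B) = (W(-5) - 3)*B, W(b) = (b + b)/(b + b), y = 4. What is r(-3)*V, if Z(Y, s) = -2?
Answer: 60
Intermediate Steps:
W(b) = 1 (W(b) = (2*b)/((2*b)) = (2*b)*(1/(2*b)) = 1)
r(B) = -2*B (r(B) = (1 - 3)*B = -2*B)
V = 10 (V = -2 + 4*3 = -2 + 12 = 10)
r(-3)*V = -2*(-3)*10 = 6*10 = 60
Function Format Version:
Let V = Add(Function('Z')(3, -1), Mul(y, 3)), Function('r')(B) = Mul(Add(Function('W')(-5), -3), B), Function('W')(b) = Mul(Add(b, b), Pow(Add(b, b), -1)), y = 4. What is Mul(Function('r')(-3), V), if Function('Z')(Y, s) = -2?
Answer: 60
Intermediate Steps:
Function('W')(b) = 1 (Function('W')(b) = Mul(Mul(2, b), Pow(Mul(2, b), -1)) = Mul(Mul(2, b), Mul(Rational(1, 2), Pow(b, -1))) = 1)
Function('r')(B) = Mul(-2, B) (Function('r')(B) = Mul(Add(1, -3), B) = Mul(-2, B))
V = 10 (V = Add(-2, Mul(4, 3)) = Add(-2, 12) = 10)
Mul(Function('r')(-3), V) = Mul(Mul(-2, -3), 10) = Mul(6, 10) = 60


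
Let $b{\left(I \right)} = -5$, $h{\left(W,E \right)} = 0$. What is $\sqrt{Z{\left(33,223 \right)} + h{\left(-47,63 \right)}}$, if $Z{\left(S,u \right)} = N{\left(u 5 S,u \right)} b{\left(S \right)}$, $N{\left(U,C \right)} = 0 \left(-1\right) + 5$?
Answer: $5 i \approx 5.0 i$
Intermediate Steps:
$N{\left(U,C \right)} = 5$ ($N{\left(U,C \right)} = 0 + 5 = 5$)
$Z{\left(S,u \right)} = -25$ ($Z{\left(S,u \right)} = 5 \left(-5\right) = -25$)
$\sqrt{Z{\left(33,223 \right)} + h{\left(-47,63 \right)}} = \sqrt{-25 + 0} = \sqrt{-25} = 5 i$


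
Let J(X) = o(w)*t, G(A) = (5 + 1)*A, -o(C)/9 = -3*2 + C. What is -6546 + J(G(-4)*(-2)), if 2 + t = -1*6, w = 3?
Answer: -6762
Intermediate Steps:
o(C) = 54 - 9*C (o(C) = -9*(-3*2 + C) = -9*(-6 + C) = 54 - 9*C)
G(A) = 6*A
t = -8 (t = -2 - 1*6 = -2 - 6 = -8)
J(X) = -216 (J(X) = (54 - 9*3)*(-8) = (54 - 27)*(-8) = 27*(-8) = -216)
-6546 + J(G(-4)*(-2)) = -6546 - 216 = -6762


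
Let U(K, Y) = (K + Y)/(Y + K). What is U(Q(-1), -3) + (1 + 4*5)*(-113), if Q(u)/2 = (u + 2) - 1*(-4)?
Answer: -2372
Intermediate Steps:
Q(u) = 12 + 2*u (Q(u) = 2*((u + 2) - 1*(-4)) = 2*((2 + u) + 4) = 2*(6 + u) = 12 + 2*u)
U(K, Y) = 1 (U(K, Y) = (K + Y)/(K + Y) = 1)
U(Q(-1), -3) + (1 + 4*5)*(-113) = 1 + (1 + 4*5)*(-113) = 1 + (1 + 20)*(-113) = 1 + 21*(-113) = 1 - 2373 = -2372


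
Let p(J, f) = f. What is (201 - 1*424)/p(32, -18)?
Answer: 223/18 ≈ 12.389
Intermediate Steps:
(201 - 1*424)/p(32, -18) = (201 - 1*424)/(-18) = (201 - 424)*(-1/18) = -223*(-1/18) = 223/18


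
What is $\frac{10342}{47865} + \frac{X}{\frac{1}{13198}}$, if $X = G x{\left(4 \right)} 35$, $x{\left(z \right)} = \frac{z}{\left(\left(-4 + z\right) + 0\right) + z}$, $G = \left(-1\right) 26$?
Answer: $- \frac{574867255358}{47865} \approx -1.201 \cdot 10^{7}$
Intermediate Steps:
$G = -26$
$x{\left(z \right)} = \frac{z}{-4 + 2 z}$ ($x{\left(z \right)} = \frac{z}{\left(-4 + z\right) + z} = \frac{z}{-4 + 2 z}$)
$X = -910$ ($X = - 26 \cdot \frac{1}{2} \cdot 4 \frac{1}{-2 + 4} \cdot 35 = - 26 \cdot \frac{1}{2} \cdot 4 \cdot \frac{1}{2} \cdot 35 = \left(-26\right) 1 \cdot 35 = \left(-26\right) 35 = -910$)
$\frac{10342}{47865} + \frac{X}{\frac{1}{13198}} = \frac{10342}{47865} - \frac{910}{\frac{1}{13198}} = 10342 \cdot \frac{1}{47865} - 910 \frac{1}{\frac{1}{13198}} = \frac{10342}{47865} - 12010180 = - \frac{574867255358}{47865}$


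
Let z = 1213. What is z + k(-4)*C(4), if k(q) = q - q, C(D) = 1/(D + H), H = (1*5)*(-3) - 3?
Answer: 1213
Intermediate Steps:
H = -18 (H = 5*(-3) - 3 = -15 - 3 = -18)
C(D) = 1/(-18 + D) (C(D) = 1/(D - 18) = 1/(-18 + D))
k(q) = 0
z + k(-4)*C(4) = 1213 + 0/(-18 + 4) = 1213 + 0/(-14) = 1213 + 0*(-1/14) = 1213 + 0 = 1213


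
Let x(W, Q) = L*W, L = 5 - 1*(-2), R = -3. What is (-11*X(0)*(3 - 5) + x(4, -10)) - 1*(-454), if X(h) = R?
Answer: 416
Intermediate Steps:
X(h) = -3
L = 7 (L = 5 + 2 = 7)
x(W, Q) = 7*W
(-11*X(0)*(3 - 5) + x(4, -10)) - 1*(-454) = (-(-33)*(3 - 5) + 7*4) - 1*(-454) = (-(-33)*(-2) + 28) + 454 = (-11*6 + 28) + 454 = (-66 + 28) + 454 = -38 + 454 = 416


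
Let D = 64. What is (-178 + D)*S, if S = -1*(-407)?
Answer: -46398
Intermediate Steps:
S = 407
(-178 + D)*S = (-178 + 64)*407 = -114*407 = -46398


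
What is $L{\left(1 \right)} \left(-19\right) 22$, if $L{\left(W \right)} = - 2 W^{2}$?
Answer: $836$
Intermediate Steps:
$L{\left(1 \right)} \left(-19\right) 22 = - 2 \cdot 1^{2} \left(-19\right) 22 = \left(-2\right) 1 \left(-19\right) 22 = \left(-2\right) \left(-19\right) 22 = 38 \cdot 22 = 836$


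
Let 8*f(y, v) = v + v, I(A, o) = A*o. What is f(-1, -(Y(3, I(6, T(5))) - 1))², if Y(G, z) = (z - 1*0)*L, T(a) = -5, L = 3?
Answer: 8281/16 ≈ 517.56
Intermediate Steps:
Y(G, z) = 3*z (Y(G, z) = (z - 1*0)*3 = (z + 0)*3 = z*3 = 3*z)
f(y, v) = v/4 (f(y, v) = (v + v)/8 = (2*v)/8 = v/4)
f(-1, -(Y(3, I(6, T(5))) - 1))² = ((-(3*(6*(-5)) - 1))/4)² = ((-(3*(-30) - 1))/4)² = ((-(-90 - 1))/4)² = ((-1*(-91))/4)² = ((¼)*91)² = (91/4)² = 8281/16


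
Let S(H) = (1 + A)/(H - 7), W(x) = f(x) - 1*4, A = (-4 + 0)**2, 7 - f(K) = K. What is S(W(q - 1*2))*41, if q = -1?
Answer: -697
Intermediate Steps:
f(K) = 7 - K
A = 16 (A = (-4)**2 = 16)
W(x) = 3 - x (W(x) = (7 - x) - 1*4 = (7 - x) - 4 = 3 - x)
S(H) = 17/(-7 + H) (S(H) = (1 + 16)/(H - 7) = 17/(-7 + H))
S(W(q - 1*2))*41 = (17/(-7 + (3 - (-1 - 1*2))))*41 = (17/(-7 + (3 - (-1 - 2))))*41 = (17/(-7 + (3 - 1*(-3))))*41 = (17/(-7 + (3 + 3)))*41 = (17/(-7 + 6))*41 = (17/(-1))*41 = (17*(-1))*41 = -17*41 = -697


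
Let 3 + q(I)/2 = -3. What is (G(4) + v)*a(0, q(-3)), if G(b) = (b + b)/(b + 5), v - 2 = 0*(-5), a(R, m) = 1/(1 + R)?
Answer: 26/9 ≈ 2.8889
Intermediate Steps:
q(I) = -12 (q(I) = -6 + 2*(-3) = -6 - 6 = -12)
v = 2 (v = 2 + 0*(-5) = 2 + 0 = 2)
G(b) = 2*b/(5 + b) (G(b) = (2*b)/(5 + b) = 2*b/(5 + b))
(G(4) + v)*a(0, q(-3)) = (2*4/(5 + 4) + 2)/(1 + 0) = (2*4/9 + 2)/1 = (2*4*(1/9) + 2)*1 = (8/9 + 2)*1 = (26/9)*1 = 26/9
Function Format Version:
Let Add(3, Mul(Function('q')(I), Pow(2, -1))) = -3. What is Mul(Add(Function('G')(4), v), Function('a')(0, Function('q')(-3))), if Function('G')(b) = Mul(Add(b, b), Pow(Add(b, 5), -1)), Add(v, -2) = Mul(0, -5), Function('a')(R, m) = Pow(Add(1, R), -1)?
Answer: Rational(26, 9) ≈ 2.8889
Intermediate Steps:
Function('q')(I) = -12 (Function('q')(I) = Add(-6, Mul(2, -3)) = Add(-6, -6) = -12)
v = 2 (v = Add(2, Mul(0, -5)) = Add(2, 0) = 2)
Function('G')(b) = Mul(2, b, Pow(Add(5, b), -1)) (Function('G')(b) = Mul(Mul(2, b), Pow(Add(5, b), -1)) = Mul(2, b, Pow(Add(5, b), -1)))
Mul(Add(Function('G')(4), v), Function('a')(0, Function('q')(-3))) = Mul(Add(Mul(2, 4, Pow(Add(5, 4), -1)), 2), Pow(Add(1, 0), -1)) = Mul(Add(Mul(2, 4, Pow(9, -1)), 2), Pow(1, -1)) = Mul(Add(Mul(2, 4, Rational(1, 9)), 2), 1) = Mul(Add(Rational(8, 9), 2), 1) = Mul(Rational(26, 9), 1) = Rational(26, 9)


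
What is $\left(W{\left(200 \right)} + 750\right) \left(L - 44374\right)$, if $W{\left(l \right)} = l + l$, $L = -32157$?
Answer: $-88010650$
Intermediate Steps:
$W{\left(l \right)} = 2 l$
$\left(W{\left(200 \right)} + 750\right) \left(L - 44374\right) = \left(2 \cdot 200 + 750\right) \left(-32157 - 44374\right) = \left(400 + 750\right) \left(-76531\right) = 1150 \left(-76531\right) = -88010650$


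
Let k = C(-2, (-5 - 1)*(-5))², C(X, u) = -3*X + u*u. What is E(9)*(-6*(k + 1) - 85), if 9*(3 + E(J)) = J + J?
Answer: 4925107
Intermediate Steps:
C(X, u) = u² - 3*X (C(X, u) = -3*X + u² = u² - 3*X)
E(J) = -3 + 2*J/9 (E(J) = -3 + (J + J)/9 = -3 + (2*J)/9 = -3 + 2*J/9)
k = 820836 (k = (((-5 - 1)*(-5))² - 3*(-2))² = ((-6*(-5))² + 6)² = (30² + 6)² = (900 + 6)² = 906² = 820836)
E(9)*(-6*(k + 1) - 85) = (-3 + (2/9)*9)*(-6*(820836 + 1) - 85) = (-3 + 2)*(-6*820837 - 85) = -(-4925022 - 85) = -1*(-4925107) = 4925107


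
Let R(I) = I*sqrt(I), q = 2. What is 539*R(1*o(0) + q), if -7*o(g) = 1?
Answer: 143*sqrt(91) ≈ 1364.1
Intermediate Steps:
o(g) = -1/7 (o(g) = -1/7*1 = -1/7)
R(I) = I**(3/2)
539*R(1*o(0) + q) = 539*(1*(-1/7) + 2)**(3/2) = 539*(-1/7 + 2)**(3/2) = 539*(13/7)**(3/2) = 539*(13*sqrt(91)/49) = 143*sqrt(91)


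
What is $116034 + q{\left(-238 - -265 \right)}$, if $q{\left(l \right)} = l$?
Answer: $116061$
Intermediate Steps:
$116034 + q{\left(-238 - -265 \right)} = 116034 - -27 = 116034 + \left(-238 + 265\right) = 116034 + 27 = 116061$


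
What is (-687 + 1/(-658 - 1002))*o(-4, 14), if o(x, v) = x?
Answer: 1140421/415 ≈ 2748.0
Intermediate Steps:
(-687 + 1/(-658 - 1002))*o(-4, 14) = (-687 + 1/(-658 - 1002))*(-4) = (-687 + 1/(-1660))*(-4) = (-687 - 1/1660)*(-4) = -1140421/1660*(-4) = 1140421/415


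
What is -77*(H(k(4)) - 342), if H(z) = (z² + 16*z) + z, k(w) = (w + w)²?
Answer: -372834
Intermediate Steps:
k(w) = 4*w² (k(w) = (2*w)² = 4*w²)
H(z) = z² + 17*z
-77*(H(k(4)) - 342) = -77*((4*4²)*(17 + 4*4²) - 342) = -77*((4*16)*(17 + 4*16) - 342) = -77*(64*(17 + 64) - 342) = -77*(64*81 - 342) = -77*(5184 - 342) = -77*4842 = -372834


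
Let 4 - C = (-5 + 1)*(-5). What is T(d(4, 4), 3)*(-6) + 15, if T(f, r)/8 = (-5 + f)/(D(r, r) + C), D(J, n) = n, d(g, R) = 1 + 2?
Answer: 99/13 ≈ 7.6154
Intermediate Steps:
d(g, R) = 3
C = -16 (C = 4 - (-5 + 1)*(-5) = 4 - (-4)*(-5) = 4 - 1*20 = 4 - 20 = -16)
T(f, r) = 8*(-5 + f)/(-16 + r) (T(f, r) = 8*((-5 + f)/(r - 16)) = 8*((-5 + f)/(-16 + r)) = 8*(-5 + f)/(-16 + r))
T(d(4, 4), 3)*(-6) + 15 = (8*(-5 + 3)/(-16 + 3))*(-6) + 15 = (8*(-2)/(-13))*(-6) + 15 = (8*(-1/13)*(-2))*(-6) + 15 = (16/13)*(-6) + 15 = -96/13 + 15 = 99/13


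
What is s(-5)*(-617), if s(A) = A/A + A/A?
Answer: -1234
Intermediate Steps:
s(A) = 2 (s(A) = 1 + 1 = 2)
s(-5)*(-617) = 2*(-617) = -1234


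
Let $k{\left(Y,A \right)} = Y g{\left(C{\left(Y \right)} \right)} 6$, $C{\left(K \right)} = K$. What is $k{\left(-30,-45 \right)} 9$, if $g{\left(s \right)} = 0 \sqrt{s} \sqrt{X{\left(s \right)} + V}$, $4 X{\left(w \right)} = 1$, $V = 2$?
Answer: $0$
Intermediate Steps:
$X{\left(w \right)} = \frac{1}{4}$ ($X{\left(w \right)} = \frac{1}{4} \cdot 1 = \frac{1}{4}$)
$g{\left(s \right)} = 0$ ($g{\left(s \right)} = 0 \sqrt{s} \sqrt{\frac{1}{4} + 2} = 0 \sqrt{\frac{9}{4}} = 0 \cdot \frac{3}{2} = 0$)
$k{\left(Y,A \right)} = 0$ ($k{\left(Y,A \right)} = Y 0 \cdot 6 = 0 \cdot 6 = 0$)
$k{\left(-30,-45 \right)} 9 = 0 \cdot 9 = 0$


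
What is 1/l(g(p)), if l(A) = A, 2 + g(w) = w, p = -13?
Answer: -1/15 ≈ -0.066667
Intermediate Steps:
g(w) = -2 + w
1/l(g(p)) = 1/(-2 - 13) = 1/(-15) = -1/15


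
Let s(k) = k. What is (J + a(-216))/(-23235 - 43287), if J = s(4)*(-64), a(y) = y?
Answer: 236/33261 ≈ 0.0070954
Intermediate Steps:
J = -256 (J = 4*(-64) = -256)
(J + a(-216))/(-23235 - 43287) = (-256 - 216)/(-23235 - 43287) = -472/(-66522) = -472*(-1/66522) = 236/33261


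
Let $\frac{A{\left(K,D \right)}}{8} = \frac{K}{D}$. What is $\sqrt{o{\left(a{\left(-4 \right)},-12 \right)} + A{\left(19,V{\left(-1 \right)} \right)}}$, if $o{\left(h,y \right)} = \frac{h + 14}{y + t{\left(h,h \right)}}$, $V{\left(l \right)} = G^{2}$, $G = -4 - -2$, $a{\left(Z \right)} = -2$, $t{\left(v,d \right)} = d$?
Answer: $\frac{2 \sqrt{455}}{7} \approx 6.0945$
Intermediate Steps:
$G = -2$ ($G = -4 + 2 = -2$)
$V{\left(l \right)} = 4$ ($V{\left(l \right)} = \left(-2\right)^{2} = 4$)
$A{\left(K,D \right)} = \frac{8 K}{D}$ ($A{\left(K,D \right)} = 8 \frac{K}{D} = \frac{8 K}{D}$)
$o{\left(h,y \right)} = \frac{14 + h}{h + y}$ ($o{\left(h,y \right)} = \frac{h + 14}{y + h} = \frac{14 + h}{h + y}$)
$\sqrt{o{\left(a{\left(-4 \right)},-12 \right)} + A{\left(19,V{\left(-1 \right)} \right)}} = \sqrt{\frac{14 - 2}{-2 - 12} + 8 \cdot 19 \cdot \frac{1}{4}} = \sqrt{\frac{1}{-14} \cdot 12 + 8 \cdot 19 \cdot \frac{1}{4}} = \sqrt{\left(- \frac{1}{14}\right) 12 + 38} = \sqrt{- \frac{6}{7} + 38} = \sqrt{\frac{260}{7}} = \frac{2 \sqrt{455}}{7}$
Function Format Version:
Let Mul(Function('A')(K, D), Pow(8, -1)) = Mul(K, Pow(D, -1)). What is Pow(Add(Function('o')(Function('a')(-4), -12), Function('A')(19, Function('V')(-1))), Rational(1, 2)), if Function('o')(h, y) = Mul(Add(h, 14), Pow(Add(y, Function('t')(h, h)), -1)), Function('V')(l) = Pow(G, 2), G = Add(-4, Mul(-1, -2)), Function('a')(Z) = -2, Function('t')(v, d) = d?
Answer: Mul(Rational(2, 7), Pow(455, Rational(1, 2))) ≈ 6.0945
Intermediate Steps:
G = -2 (G = Add(-4, 2) = -2)
Function('V')(l) = 4 (Function('V')(l) = Pow(-2, 2) = 4)
Function('A')(K, D) = Mul(8, K, Pow(D, -1)) (Function('A')(K, D) = Mul(8, Mul(K, Pow(D, -1))) = Mul(8, K, Pow(D, -1)))
Function('o')(h, y) = Mul(Pow(Add(h, y), -1), Add(14, h)) (Function('o')(h, y) = Mul(Add(h, 14), Pow(Add(y, h), -1)) = Mul(Add(14, h), Pow(Add(h, y), -1)) = Mul(Pow(Add(h, y), -1), Add(14, h)))
Pow(Add(Function('o')(Function('a')(-4), -12), Function('A')(19, Function('V')(-1))), Rational(1, 2)) = Pow(Add(Mul(Pow(Add(-2, -12), -1), Add(14, -2)), Mul(8, 19, Pow(4, -1))), Rational(1, 2)) = Pow(Add(Mul(Pow(-14, -1), 12), Mul(8, 19, Rational(1, 4))), Rational(1, 2)) = Pow(Add(Mul(Rational(-1, 14), 12), 38), Rational(1, 2)) = Pow(Add(Rational(-6, 7), 38), Rational(1, 2)) = Pow(Rational(260, 7), Rational(1, 2)) = Mul(Rational(2, 7), Pow(455, Rational(1, 2)))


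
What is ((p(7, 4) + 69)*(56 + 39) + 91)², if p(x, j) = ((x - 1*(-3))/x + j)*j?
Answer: 3716365444/49 ≈ 7.5844e+7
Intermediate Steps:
p(x, j) = j*(j + (3 + x)/x) (p(x, j) = ((x + 3)/x + j)*j = ((3 + x)/x + j)*j = (j + (3 + x)/x)*j = j*(j + (3 + x)/x))
((p(7, 4) + 69)*(56 + 39) + 91)² = ((4*(3 + 7*(1 + 4))/7 + 69)*(56 + 39) + 91)² = ((4*(⅐)*(3 + 7*5) + 69)*95 + 91)² = ((4*(⅐)*(3 + 35) + 69)*95 + 91)² = ((4*(⅐)*38 + 69)*95 + 91)² = ((152/7 + 69)*95 + 91)² = ((635/7)*95 + 91)² = (60325/7 + 91)² = (60962/7)² = 3716365444/49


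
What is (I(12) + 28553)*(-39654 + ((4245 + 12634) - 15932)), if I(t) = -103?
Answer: -1101214150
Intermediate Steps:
(I(12) + 28553)*(-39654 + ((4245 + 12634) - 15932)) = (-103 + 28553)*(-39654 + ((4245 + 12634) - 15932)) = 28450*(-39654 + (16879 - 15932)) = 28450*(-39654 + 947) = 28450*(-38707) = -1101214150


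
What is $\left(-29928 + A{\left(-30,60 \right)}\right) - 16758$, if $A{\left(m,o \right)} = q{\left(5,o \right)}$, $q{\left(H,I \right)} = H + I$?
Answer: $-46621$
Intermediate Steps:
$A{\left(m,o \right)} = 5 + o$
$\left(-29928 + A{\left(-30,60 \right)}\right) - 16758 = \left(-29928 + \left(5 + 60\right)\right) - 16758 = \left(-29928 + 65\right) - 16758 = -29863 - 16758 = -46621$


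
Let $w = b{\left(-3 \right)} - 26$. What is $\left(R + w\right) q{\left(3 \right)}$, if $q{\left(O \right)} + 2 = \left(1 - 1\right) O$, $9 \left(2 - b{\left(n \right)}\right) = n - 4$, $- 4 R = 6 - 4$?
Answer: $\frac{427}{9} \approx 47.444$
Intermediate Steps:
$R = - \frac{1}{2}$ ($R = - \frac{6 - 4}{4} = \left(- \frac{1}{4}\right) 2 = - \frac{1}{2} \approx -0.5$)
$b{\left(n \right)} = \frac{22}{9} - \frac{n}{9}$ ($b{\left(n \right)} = 2 - \frac{n - 4}{9} = 2 - \frac{-4 + n}{9} = 2 - \left(- \frac{4}{9} + \frac{n}{9}\right) = \frac{22}{9} - \frac{n}{9}$)
$w = - \frac{209}{9}$ ($w = \left(\frac{22}{9} - - \frac{1}{3}\right) - 26 = \left(\frac{22}{9} + \frac{1}{3}\right) - 26 = \frac{25}{9} - 26 = - \frac{209}{9} \approx -23.222$)
$q{\left(O \right)} = -2$ ($q{\left(O \right)} = -2 + \left(1 - 1\right) O = -2 + 0 O = -2 + 0 = -2$)
$\left(R + w\right) q{\left(3 \right)} = \left(- \frac{1}{2} - \frac{209}{9}\right) \left(-2\right) = \left(- \frac{427}{18}\right) \left(-2\right) = \frac{427}{9}$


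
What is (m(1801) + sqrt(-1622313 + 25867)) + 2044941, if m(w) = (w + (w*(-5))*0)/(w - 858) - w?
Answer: 1926682821/943 + I*sqrt(1596446) ≈ 2.0431e+6 + 1263.5*I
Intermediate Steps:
m(w) = -w + w/(-858 + w) (m(w) = (w - 5*w*0)/(-858 + w) - w = (w + 0)/(-858 + w) - w = w/(-858 + w) - w = -w + w/(-858 + w))
(m(1801) + sqrt(-1622313 + 25867)) + 2044941 = (1801*(859 - 1*1801)/(-858 + 1801) + sqrt(-1622313 + 25867)) + 2044941 = (1801*(859 - 1801)/943 + sqrt(-1596446)) + 2044941 = (1801*(1/943)*(-942) + I*sqrt(1596446)) + 2044941 = (-1696542/943 + I*sqrt(1596446)) + 2044941 = 1926682821/943 + I*sqrt(1596446)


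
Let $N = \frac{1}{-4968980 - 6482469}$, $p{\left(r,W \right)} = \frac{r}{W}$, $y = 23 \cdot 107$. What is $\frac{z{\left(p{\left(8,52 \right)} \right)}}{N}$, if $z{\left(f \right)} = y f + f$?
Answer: $- \frac{56386934876}{13} \approx -4.3375 \cdot 10^{9}$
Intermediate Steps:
$y = 2461$
$N = - \frac{1}{11451449}$ ($N = \frac{1}{-11451449} = - \frac{1}{11451449} \approx -8.7325 \cdot 10^{-8}$)
$z{\left(f \right)} = 2462 f$ ($z{\left(f \right)} = 2461 f + f = 2462 f$)
$\frac{z{\left(p{\left(8,52 \right)} \right)}}{N} = \frac{2462 \cdot \frac{8}{52}}{- \frac{1}{11451449}} = 2462 \cdot 8 \cdot \frac{1}{52} \left(-11451449\right) = 2462 \cdot \frac{2}{13} \left(-11451449\right) = \frac{4924}{13} \left(-11451449\right) = - \frac{56386934876}{13}$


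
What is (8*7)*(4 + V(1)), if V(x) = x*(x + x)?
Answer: 336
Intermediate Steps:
V(x) = 2*x² (V(x) = x*(2*x) = 2*x²)
(8*7)*(4 + V(1)) = (8*7)*(4 + 2*1²) = 56*(4 + 2*1) = 56*(4 + 2) = 56*6 = 336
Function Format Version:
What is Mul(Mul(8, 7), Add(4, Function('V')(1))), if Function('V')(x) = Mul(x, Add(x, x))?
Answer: 336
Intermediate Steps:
Function('V')(x) = Mul(2, Pow(x, 2)) (Function('V')(x) = Mul(x, Mul(2, x)) = Mul(2, Pow(x, 2)))
Mul(Mul(8, 7), Add(4, Function('V')(1))) = Mul(Mul(8, 7), Add(4, Mul(2, Pow(1, 2)))) = Mul(56, Add(4, Mul(2, 1))) = Mul(56, Add(4, 2)) = Mul(56, 6) = 336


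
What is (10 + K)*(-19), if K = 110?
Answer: -2280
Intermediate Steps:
(10 + K)*(-19) = (10 + 110)*(-19) = 120*(-19) = -2280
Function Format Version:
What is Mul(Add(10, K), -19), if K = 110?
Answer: -2280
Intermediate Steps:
Mul(Add(10, K), -19) = Mul(Add(10, 110), -19) = Mul(120, -19) = -2280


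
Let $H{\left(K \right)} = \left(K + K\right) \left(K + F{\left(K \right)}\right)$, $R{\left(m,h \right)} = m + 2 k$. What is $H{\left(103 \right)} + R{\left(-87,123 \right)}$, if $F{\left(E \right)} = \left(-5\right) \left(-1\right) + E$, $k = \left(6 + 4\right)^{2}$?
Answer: $43579$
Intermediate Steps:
$k = 100$ ($k = 10^{2} = 100$)
$F{\left(E \right)} = 5 + E$
$R{\left(m,h \right)} = 200 + m$ ($R{\left(m,h \right)} = m + 2 \cdot 100 = m + 200 = 200 + m$)
$H{\left(K \right)} = 2 K \left(5 + 2 K\right)$ ($H{\left(K \right)} = \left(K + K\right) \left(K + \left(5 + K\right)\right) = 2 K \left(5 + 2 K\right)$)
$H{\left(103 \right)} + R{\left(-87,123 \right)} = 2 \cdot 103 \left(5 + 2 \cdot 103\right) + \left(200 - 87\right) = 2 \cdot 103 \left(5 + 206\right) + 113 = 2 \cdot 103 \cdot 211 + 113 = 43466 + 113 = 43579$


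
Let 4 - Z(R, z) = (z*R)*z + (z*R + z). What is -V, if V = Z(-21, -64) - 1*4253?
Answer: -80487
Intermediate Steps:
Z(R, z) = 4 - z - R*z - R*z² (Z(R, z) = 4 - ((z*R)*z + (z*R + z)) = 4 - ((R*z)*z + (R*z + z)) = 4 - (R*z² + (z + R*z)) = 4 - (z + R*z + R*z²) = 4 + (-z - R*z - R*z²) = 4 - z - R*z - R*z²)
V = 80487 (V = (4 - 1*(-64) - 1*(-21)*(-64) - 1*(-21)*(-64)²) - 1*4253 = (4 + 64 - 1344 - 1*(-21)*4096) - 4253 = (4 + 64 - 1344 + 86016) - 4253 = 84740 - 4253 = 80487)
-V = -1*80487 = -80487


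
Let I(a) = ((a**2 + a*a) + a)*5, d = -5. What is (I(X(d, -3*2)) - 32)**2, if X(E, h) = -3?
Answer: 1849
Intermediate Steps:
I(a) = 5*a + 10*a**2 (I(a) = ((a**2 + a**2) + a)*5 = (2*a**2 + a)*5 = (a + 2*a**2)*5 = 5*a + 10*a**2)
(I(X(d, -3*2)) - 32)**2 = (5*(-3)*(1 + 2*(-3)) - 32)**2 = (5*(-3)*(1 - 6) - 32)**2 = (5*(-3)*(-5) - 32)**2 = (75 - 32)**2 = 43**2 = 1849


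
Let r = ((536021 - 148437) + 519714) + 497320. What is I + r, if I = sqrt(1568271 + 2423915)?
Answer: 1404618 + sqrt(3992186) ≈ 1.4066e+6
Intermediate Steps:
r = 1404618 (r = (387584 + 519714) + 497320 = 907298 + 497320 = 1404618)
I = sqrt(3992186) ≈ 1998.0
I + r = sqrt(3992186) + 1404618 = 1404618 + sqrt(3992186)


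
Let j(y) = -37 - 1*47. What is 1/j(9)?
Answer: -1/84 ≈ -0.011905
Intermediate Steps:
j(y) = -84 (j(y) = -37 - 47 = -84)
1/j(9) = 1/(-84) = -1/84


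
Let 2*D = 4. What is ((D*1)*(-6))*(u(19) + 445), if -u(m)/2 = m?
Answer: -4884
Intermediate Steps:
D = 2 (D = (½)*4 = 2)
u(m) = -2*m
((D*1)*(-6))*(u(19) + 445) = ((2*1)*(-6))*(-2*19 + 445) = (2*(-6))*(-38 + 445) = -12*407 = -4884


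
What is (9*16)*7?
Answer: 1008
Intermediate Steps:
(9*16)*7 = 144*7 = 1008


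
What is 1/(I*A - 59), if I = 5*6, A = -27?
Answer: -1/869 ≈ -0.0011507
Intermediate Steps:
I = 30
1/(I*A - 59) = 1/(30*(-27) - 59) = 1/(-810 - 59) = 1/(-869) = -1/869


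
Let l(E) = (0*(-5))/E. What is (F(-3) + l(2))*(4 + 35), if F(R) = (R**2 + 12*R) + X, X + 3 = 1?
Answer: -1131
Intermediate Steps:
X = -2 (X = -3 + 1 = -2)
F(R) = -2 + R**2 + 12*R (F(R) = (R**2 + 12*R) - 2 = -2 + R**2 + 12*R)
l(E) = 0 (l(E) = 0/E = 0)
(F(-3) + l(2))*(4 + 35) = ((-2 + (-3)**2 + 12*(-3)) + 0)*(4 + 35) = ((-2 + 9 - 36) + 0)*39 = (-29 + 0)*39 = -29*39 = -1131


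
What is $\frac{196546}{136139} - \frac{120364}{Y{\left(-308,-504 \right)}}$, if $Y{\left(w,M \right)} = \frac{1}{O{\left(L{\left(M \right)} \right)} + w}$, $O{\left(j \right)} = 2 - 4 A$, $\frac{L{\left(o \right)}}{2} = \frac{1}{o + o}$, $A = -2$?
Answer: $\frac{4883098106154}{136139} \approx 3.5868 \cdot 10^{7}$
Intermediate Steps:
$L{\left(o \right)} = \frac{1}{o}$ ($L{\left(o \right)} = \frac{2}{o + o} = \frac{2}{2 o} = 2 \frac{1}{2 o} = \frac{1}{o}$)
$O{\left(j \right)} = 10$ ($O{\left(j \right)} = 2 - -8 = 2 + 8 = 10$)
$Y{\left(w,M \right)} = \frac{1}{10 + w}$
$\frac{196546}{136139} - \frac{120364}{Y{\left(-308,-504 \right)}} = \frac{196546}{136139} - \frac{120364}{\frac{1}{10 - 308}} = 196546 \cdot \frac{1}{136139} - \frac{120364}{\frac{1}{-298}} = \frac{196546}{136139} - \frac{120364}{- \frac{1}{298}} = \frac{196546}{136139} - -35868472 = \frac{196546}{136139} + 35868472 = \frac{4883098106154}{136139}$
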